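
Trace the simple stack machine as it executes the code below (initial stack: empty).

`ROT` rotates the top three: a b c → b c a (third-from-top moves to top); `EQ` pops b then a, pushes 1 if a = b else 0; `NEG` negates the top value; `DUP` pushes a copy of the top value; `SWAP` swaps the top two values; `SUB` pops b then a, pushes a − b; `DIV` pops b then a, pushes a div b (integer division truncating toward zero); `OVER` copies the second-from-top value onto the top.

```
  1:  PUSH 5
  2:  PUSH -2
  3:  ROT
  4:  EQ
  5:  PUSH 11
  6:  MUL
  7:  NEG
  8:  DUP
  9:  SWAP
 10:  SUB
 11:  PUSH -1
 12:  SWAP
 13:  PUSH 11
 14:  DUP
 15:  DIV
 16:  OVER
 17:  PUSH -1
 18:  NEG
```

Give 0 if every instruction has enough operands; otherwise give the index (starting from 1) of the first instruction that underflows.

3

PUSH 5  → [5]
PUSH -2 → [5, -2]
ROT  — needs 3 operands, stack has 2 → underflow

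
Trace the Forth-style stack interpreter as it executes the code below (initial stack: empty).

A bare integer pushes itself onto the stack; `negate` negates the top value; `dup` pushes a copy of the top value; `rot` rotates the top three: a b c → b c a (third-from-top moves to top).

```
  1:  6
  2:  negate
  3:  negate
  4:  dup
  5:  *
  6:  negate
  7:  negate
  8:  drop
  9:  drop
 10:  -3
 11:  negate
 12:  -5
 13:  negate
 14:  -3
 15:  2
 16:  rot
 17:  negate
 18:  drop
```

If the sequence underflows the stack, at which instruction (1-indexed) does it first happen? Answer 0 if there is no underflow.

6       6
negate  -6
negate  6
dup     6 6
*       36
negate  -36
negate  36
drop    (empty)
drop  — needs 1 operand, stack has 0 → underflow

9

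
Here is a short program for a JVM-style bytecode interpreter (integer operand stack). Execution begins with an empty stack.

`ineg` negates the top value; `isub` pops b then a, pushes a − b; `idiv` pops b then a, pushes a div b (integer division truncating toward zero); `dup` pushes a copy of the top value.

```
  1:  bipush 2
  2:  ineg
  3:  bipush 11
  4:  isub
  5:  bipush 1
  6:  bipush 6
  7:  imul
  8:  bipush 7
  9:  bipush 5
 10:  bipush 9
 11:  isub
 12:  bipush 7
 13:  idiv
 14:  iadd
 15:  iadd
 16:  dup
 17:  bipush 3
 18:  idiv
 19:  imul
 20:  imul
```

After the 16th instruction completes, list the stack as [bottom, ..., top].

[-13, 13, 13]

bipush 2  -> 2
ineg      -> -2
bipush 11 -> -2 11
isub      -> -13
bipush 1  -> -13 1
bipush 6  -> -13 1 6
imul      -> -13 6
bipush 7  -> -13 6 7
bipush 5  -> -13 6 7 5
bipush 9  -> -13 6 7 5 9
isub      -> -13 6 7 -4
bipush 7  -> -13 6 7 -4 7
idiv      -> -13 6 7 0
iadd      -> -13 6 7
iadd      -> -13 13
dup       -> -13 13 13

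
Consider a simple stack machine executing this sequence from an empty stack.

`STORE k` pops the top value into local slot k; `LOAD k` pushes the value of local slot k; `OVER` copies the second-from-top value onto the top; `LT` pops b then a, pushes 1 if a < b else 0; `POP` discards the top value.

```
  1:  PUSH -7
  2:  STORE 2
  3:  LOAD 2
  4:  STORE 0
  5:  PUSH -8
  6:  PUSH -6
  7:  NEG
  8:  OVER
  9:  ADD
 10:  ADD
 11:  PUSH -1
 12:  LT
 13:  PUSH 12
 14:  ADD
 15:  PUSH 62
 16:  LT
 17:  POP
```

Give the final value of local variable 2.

-7

PUSH -7 -> [-7]
STORE 2 -> []
LOAD 2  -> [-7]
STORE 0 -> []
PUSH -8 -> [-8]
PUSH -6 -> [-8, -6]
NEG     -> [-8, 6]
OVER    -> [-8, 6, -8]
ADD     -> [-8, -2]
ADD     -> [-10]
PUSH -1 -> [-10, -1]
LT      -> [1]
PUSH 12 -> [1, 12]
ADD     -> [13]
PUSH 62 -> [13, 62]
LT      -> [1]
POP     -> []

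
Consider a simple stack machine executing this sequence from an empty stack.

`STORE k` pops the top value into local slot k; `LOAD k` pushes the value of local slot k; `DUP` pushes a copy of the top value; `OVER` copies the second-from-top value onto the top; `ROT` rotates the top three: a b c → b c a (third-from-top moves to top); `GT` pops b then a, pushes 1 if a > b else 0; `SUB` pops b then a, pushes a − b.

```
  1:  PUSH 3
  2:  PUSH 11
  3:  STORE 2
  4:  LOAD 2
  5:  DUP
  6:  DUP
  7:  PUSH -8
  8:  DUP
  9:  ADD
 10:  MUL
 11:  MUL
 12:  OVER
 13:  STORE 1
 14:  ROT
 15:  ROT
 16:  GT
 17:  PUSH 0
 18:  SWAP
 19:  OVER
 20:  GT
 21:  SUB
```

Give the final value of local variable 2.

11

PUSH 3  -> [3]
PUSH 11 -> [3, 11]
STORE 2 -> [3]
LOAD 2  -> [3, 11]
DUP     -> [3, 11, 11]
DUP     -> [3, 11, 11, 11]
PUSH -8 -> [3, 11, 11, 11, -8]
DUP     -> [3, 11, 11, 11, -8, -8]
ADD     -> [3, 11, 11, 11, -16]
MUL     -> [3, 11, 11, -176]
MUL     -> [3, 11, -1936]
OVER    -> [3, 11, -1936, 11]
STORE 1 -> [3, 11, -1936]
ROT     -> [11, -1936, 3]
ROT     -> [-1936, 3, 11]
GT      -> [-1936, 0]
PUSH 0  -> [-1936, 0, 0]
SWAP    -> [-1936, 0, 0]
OVER    -> [-1936, 0, 0, 0]
GT      -> [-1936, 0, 0]
SUB     -> [-1936, 0]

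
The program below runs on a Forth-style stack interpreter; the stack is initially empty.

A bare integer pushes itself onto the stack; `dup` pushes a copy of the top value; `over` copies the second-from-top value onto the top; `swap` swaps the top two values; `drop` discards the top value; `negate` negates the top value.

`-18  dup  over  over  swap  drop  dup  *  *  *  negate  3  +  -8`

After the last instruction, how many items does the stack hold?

-18    → -18
dup    → -18 -18
over   → -18 -18 -18
over   → -18 -18 -18 -18
swap   → -18 -18 -18 -18
drop   → -18 -18 -18
dup    → -18 -18 -18 -18
*      → -18 -18 324
*      → -18 -5832
*      → 104976
negate → -104976
3      → -104976 3
+      → -104973
-8     → -104973 -8

2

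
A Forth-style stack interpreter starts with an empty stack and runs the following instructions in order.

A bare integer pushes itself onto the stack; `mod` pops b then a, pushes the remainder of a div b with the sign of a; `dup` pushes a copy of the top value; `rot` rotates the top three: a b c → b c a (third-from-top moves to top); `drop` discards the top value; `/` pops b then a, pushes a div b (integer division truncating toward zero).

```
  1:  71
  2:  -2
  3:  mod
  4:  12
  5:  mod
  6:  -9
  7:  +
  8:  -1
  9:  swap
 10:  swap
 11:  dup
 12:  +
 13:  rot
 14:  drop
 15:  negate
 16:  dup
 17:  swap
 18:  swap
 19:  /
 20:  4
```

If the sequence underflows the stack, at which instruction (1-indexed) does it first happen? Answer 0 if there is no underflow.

13

71   : 71
-2   : 71 -2
mod  : 1
12   : 1 12
mod  : 1
-9   : 1 -9
+    : -8
-1   : -8 -1
swap : -1 -8
swap : -8 -1
dup  : -8 -1 -1
+    : -8 -2
rot  — needs 3 operands, stack has 2 → underflow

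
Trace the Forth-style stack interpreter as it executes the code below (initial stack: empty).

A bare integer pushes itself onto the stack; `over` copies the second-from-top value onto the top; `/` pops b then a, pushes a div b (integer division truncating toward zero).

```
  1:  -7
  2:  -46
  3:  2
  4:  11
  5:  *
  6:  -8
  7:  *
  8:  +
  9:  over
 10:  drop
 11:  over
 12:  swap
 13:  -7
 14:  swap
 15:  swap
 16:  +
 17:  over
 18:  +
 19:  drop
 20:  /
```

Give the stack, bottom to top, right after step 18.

[-7, -7, -236]

-7    -7
-46   -7 -46
2     -7 -46 2
11    -7 -46 2 11
*     -7 -46 22
-8    -7 -46 22 -8
*     -7 -46 -176
+     -7 -222
over  -7 -222 -7
drop  -7 -222
over  -7 -222 -7
swap  -7 -7 -222
-7    -7 -7 -222 -7
swap  -7 -7 -7 -222
swap  -7 -7 -222 -7
+     -7 -7 -229
over  -7 -7 -229 -7
+     -7 -7 -236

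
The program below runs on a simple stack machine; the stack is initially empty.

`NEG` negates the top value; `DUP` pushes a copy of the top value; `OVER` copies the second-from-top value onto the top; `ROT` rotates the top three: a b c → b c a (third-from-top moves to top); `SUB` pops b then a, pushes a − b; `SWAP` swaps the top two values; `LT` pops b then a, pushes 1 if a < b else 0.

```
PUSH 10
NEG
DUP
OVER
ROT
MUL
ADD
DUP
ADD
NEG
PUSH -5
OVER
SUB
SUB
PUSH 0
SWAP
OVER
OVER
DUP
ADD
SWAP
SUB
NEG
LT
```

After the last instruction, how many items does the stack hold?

PUSH 10 -> 10
NEG     -> -10
DUP     -> -10 -10
OVER    -> -10 -10 -10
ROT     -> -10 -10 -10
MUL     -> -10 100
ADD     -> 90
DUP     -> 90 90
ADD     -> 180
NEG     -> -180
PUSH -5 -> -180 -5
OVER    -> -180 -5 -180
SUB     -> -180 175
SUB     -> -355
PUSH 0  -> -355 0
SWAP    -> 0 -355
OVER    -> 0 -355 0
OVER    -> 0 -355 0 -355
DUP     -> 0 -355 0 -355 -355
ADD     -> 0 -355 0 -710
SWAP    -> 0 -355 -710 0
SUB     -> 0 -355 -710
NEG     -> 0 -355 710
LT      -> 0 1

2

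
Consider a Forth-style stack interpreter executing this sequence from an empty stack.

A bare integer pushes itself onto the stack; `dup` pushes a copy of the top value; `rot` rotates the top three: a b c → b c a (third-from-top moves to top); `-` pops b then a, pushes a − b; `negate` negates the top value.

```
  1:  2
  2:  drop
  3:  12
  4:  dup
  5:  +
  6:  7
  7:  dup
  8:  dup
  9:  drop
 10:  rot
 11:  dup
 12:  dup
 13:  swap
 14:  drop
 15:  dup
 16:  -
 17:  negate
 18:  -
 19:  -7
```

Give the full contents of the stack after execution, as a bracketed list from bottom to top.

2      -> 2
drop   -> (empty)
12     -> 12
dup    -> 12 12
+      -> 24
7      -> 24 7
dup    -> 24 7 7
dup    -> 24 7 7 7
drop   -> 24 7 7
rot    -> 7 7 24
dup    -> 7 7 24 24
dup    -> 7 7 24 24 24
swap   -> 7 7 24 24 24
drop   -> 7 7 24 24
dup    -> 7 7 24 24 24
-      -> 7 7 24 0
negate -> 7 7 24 0
-      -> 7 7 24
-7     -> 7 7 24 -7

[7, 7, 24, -7]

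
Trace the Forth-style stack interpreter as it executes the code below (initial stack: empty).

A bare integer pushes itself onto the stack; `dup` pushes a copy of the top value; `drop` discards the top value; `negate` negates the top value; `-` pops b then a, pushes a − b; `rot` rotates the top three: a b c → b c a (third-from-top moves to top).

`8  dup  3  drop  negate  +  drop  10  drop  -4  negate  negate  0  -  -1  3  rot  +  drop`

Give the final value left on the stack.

-1

8       [8]
dup     [8, 8]
3       [8, 8, 3]
drop    [8, 8]
negate  [8, -8]
+       [0]
drop    []
10      [10]
drop    []
-4      [-4]
negate  [4]
negate  [-4]
0       [-4, 0]
-       [-4]
-1      [-4, -1]
3       [-4, -1, 3]
rot     [-1, 3, -4]
+       [-1, -1]
drop    [-1]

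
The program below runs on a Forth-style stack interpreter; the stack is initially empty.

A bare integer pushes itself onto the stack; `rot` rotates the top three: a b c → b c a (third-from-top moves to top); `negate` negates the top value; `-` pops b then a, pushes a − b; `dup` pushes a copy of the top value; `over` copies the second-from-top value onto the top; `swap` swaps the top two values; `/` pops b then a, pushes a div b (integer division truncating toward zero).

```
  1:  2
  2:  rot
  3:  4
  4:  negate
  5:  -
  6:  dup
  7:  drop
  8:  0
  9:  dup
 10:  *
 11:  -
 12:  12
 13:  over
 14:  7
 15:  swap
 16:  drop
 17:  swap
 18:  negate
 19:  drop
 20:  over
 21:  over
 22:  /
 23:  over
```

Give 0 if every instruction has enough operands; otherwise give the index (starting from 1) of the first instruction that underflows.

2 → [2]
rot  — needs 3 operands, stack has 1 → underflow

2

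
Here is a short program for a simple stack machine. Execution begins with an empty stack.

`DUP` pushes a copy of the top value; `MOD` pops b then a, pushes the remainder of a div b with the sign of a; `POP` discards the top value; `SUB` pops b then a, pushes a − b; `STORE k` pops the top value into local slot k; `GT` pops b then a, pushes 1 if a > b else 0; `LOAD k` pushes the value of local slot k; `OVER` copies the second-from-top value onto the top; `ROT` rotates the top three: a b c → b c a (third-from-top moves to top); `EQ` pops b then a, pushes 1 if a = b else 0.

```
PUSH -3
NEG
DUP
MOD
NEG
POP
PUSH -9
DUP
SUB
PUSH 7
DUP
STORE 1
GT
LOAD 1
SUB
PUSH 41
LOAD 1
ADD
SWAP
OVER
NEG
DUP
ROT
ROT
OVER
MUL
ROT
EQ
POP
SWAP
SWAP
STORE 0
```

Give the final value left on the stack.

PUSH -3  -3
NEG      3
DUP      3 3
MOD      0
NEG      0
POP      (empty)
PUSH -9  -9
DUP      -9 -9
SUB      0
PUSH 7   0 7
DUP      0 7 7
STORE 1  0 7
GT       0
LOAD 1   0 7
SUB      -7
PUSH 41  -7 41
LOAD 1   -7 41 7
ADD      -7 48
SWAP     48 -7
OVER     48 -7 48
NEG      48 -7 -48
DUP      48 -7 -48 -48
ROT      48 -48 -48 -7
ROT      48 -48 -7 -48
OVER     48 -48 -7 -48 -7
MUL      48 -48 -7 336
ROT      48 -7 336 -48
EQ       48 -7 0
POP      48 -7
SWAP     -7 48
SWAP     48 -7
STORE 0  48

48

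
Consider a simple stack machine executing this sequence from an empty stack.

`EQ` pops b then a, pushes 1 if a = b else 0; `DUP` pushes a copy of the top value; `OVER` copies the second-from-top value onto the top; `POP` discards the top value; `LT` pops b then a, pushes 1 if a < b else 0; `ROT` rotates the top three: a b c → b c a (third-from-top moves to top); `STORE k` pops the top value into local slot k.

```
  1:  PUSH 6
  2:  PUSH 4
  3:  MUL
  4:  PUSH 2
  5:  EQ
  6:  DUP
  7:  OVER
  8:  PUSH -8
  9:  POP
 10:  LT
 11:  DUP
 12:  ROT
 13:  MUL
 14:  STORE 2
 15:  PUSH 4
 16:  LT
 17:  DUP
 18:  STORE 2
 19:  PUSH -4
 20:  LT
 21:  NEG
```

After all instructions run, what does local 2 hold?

1

PUSH 6   [6]
PUSH 4   [6, 4]
MUL      [24]
PUSH 2   [24, 2]
EQ       [0]
DUP      [0, 0]
OVER     [0, 0, 0]
PUSH -8  [0, 0, 0, -8]
POP      [0, 0, 0]
LT       [0, 0]
DUP      [0, 0, 0]
ROT      [0, 0, 0]
MUL      [0, 0]
STORE 2  [0]
PUSH 4   [0, 4]
LT       [1]
DUP      [1, 1]
STORE 2  [1]
PUSH -4  [1, -4]
LT       [0]
NEG      [0]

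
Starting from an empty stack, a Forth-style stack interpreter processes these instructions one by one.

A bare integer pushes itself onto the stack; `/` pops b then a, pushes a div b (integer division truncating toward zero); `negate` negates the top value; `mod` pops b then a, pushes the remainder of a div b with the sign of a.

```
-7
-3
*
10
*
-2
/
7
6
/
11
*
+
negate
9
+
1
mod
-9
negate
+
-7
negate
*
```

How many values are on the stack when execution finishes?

-7     : -7
-3     : -7 -3
*      : 21
10     : 21 10
*      : 210
-2     : 210 -2
/      : -105
7      : -105 7
6      : -105 7 6
/      : -105 1
11     : -105 1 11
*      : -105 11
+      : -94
negate : 94
9      : 94 9
+      : 103
1      : 103 1
mod    : 0
-9     : 0 -9
negate : 0 9
+      : 9
-7     : 9 -7
negate : 9 7
*      : 63

1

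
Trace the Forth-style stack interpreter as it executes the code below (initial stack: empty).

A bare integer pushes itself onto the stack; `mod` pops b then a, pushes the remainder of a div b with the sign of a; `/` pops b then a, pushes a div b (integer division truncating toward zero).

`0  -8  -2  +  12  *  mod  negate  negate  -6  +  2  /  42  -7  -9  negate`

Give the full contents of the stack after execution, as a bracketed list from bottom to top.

[-3, 42, -7, 9]

0       [0]
-8      [0, -8]
-2      [0, -8, -2]
+       [0, -10]
12      [0, -10, 12]
*       [0, -120]
mod     [0]
negate  [0]
negate  [0]
-6      [0, -6]
+       [-6]
2       [-6, 2]
/       [-3]
42      [-3, 42]
-7      [-3, 42, -7]
-9      [-3, 42, -7, -9]
negate  [-3, 42, -7, 9]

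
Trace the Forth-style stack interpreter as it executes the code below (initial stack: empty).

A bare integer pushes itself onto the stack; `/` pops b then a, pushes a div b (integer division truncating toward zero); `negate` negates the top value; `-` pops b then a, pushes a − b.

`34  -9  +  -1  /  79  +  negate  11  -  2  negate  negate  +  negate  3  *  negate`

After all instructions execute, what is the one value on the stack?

-189

34      34
-9      34 -9
+       25
-1      25 -1
/       -25
79      -25 79
+       54
negate  -54
11      -54 11
-       -65
2       -65 2
negate  -65 -2
negate  -65 2
+       -63
negate  63
3       63 3
*       189
negate  -189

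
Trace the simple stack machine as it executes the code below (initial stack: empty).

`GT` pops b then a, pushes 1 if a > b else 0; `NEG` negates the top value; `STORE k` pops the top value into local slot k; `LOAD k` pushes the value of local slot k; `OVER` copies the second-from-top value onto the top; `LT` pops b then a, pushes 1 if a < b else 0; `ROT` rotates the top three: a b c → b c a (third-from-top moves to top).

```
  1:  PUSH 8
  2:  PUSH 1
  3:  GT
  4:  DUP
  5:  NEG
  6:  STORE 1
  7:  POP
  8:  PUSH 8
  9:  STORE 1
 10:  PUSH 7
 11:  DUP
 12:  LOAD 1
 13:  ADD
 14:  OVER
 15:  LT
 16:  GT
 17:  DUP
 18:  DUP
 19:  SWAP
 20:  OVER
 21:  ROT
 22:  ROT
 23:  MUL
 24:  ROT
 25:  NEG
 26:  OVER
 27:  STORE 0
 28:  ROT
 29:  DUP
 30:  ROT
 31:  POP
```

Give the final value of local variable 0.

PUSH 8  → [8]
PUSH 1  → [8, 1]
GT      → [1]
DUP     → [1, 1]
NEG     → [1, -1]
STORE 1 → [1]
POP     → []
PUSH 8  → [8]
STORE 1 → []
PUSH 7  → [7]
DUP     → [7, 7]
LOAD 1  → [7, 7, 8]
ADD     → [7, 15]
OVER    → [7, 15, 7]
LT      → [7, 0]
GT      → [1]
DUP     → [1, 1]
DUP     → [1, 1, 1]
SWAP    → [1, 1, 1]
OVER    → [1, 1, 1, 1]
ROT     → [1, 1, 1, 1]
ROT     → [1, 1, 1, 1]
MUL     → [1, 1, 1]
ROT     → [1, 1, 1]
NEG     → [1, 1, -1]
OVER    → [1, 1, -1, 1]
STORE 0 → [1, 1, -1]
ROT     → [1, -1, 1]
DUP     → [1, -1, 1, 1]
ROT     → [1, 1, 1, -1]
POP     → [1, 1, 1]

1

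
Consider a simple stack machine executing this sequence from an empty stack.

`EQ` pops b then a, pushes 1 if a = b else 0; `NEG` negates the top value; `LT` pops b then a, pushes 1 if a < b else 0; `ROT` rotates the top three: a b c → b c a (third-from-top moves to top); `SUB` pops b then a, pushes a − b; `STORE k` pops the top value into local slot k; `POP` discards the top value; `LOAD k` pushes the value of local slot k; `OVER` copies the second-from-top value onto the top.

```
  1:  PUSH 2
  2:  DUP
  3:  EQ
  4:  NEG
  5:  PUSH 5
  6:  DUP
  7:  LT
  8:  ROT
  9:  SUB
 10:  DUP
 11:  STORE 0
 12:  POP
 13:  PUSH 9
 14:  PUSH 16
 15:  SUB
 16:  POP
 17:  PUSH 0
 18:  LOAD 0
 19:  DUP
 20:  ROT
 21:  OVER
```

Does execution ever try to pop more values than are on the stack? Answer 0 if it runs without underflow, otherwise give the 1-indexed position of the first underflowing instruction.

PUSH 2 -> [2]
DUP    -> [2, 2]
EQ     -> [1]
NEG    -> [-1]
PUSH 5 -> [-1, 5]
DUP    -> [-1, 5, 5]
LT     -> [-1, 0]
ROT  — needs 3 operands, stack has 2 → underflow

8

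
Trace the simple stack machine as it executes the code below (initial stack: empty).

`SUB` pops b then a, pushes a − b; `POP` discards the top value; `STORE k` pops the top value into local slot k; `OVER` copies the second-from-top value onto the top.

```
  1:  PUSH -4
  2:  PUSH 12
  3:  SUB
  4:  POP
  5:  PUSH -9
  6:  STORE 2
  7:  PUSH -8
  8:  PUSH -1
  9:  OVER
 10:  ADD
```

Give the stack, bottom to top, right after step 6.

PUSH -4 → [-4]
PUSH 12 → [-4, 12]
SUB     → [-16]
POP     → []
PUSH -9 → [-9]
STORE 2 → []

[]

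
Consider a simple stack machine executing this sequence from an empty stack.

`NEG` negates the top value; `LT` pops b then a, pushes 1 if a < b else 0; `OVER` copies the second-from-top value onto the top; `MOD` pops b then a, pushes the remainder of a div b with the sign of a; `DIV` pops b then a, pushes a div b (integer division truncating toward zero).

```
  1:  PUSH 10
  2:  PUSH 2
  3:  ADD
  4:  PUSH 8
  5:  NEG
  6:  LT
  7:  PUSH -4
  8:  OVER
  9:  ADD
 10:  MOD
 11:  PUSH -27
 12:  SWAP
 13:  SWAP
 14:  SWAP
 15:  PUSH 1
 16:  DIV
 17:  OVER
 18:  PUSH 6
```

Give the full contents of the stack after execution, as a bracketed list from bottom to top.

PUSH 10  -> 10
PUSH 2   -> 10 2
ADD      -> 12
PUSH 8   -> 12 8
NEG      -> 12 -8
LT       -> 0
PUSH -4  -> 0 -4
OVER     -> 0 -4 0
ADD      -> 0 -4
MOD      -> 0
PUSH -27 -> 0 -27
SWAP     -> -27 0
SWAP     -> 0 -27
SWAP     -> -27 0
PUSH 1   -> -27 0 1
DIV      -> -27 0
OVER     -> -27 0 -27
PUSH 6   -> -27 0 -27 6

[-27, 0, -27, 6]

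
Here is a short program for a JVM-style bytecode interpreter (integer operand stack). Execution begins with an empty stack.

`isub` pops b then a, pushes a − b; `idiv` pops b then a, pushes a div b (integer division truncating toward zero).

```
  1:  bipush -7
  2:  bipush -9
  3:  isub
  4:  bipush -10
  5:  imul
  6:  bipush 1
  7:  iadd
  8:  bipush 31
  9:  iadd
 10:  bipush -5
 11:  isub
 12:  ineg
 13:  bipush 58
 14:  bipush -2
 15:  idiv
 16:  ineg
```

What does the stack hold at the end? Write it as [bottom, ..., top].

[-17, 29]

bipush -7  → [-7]
bipush -9  → [-7, -9]
isub       → [2]
bipush -10 → [2, -10]
imul       → [-20]
bipush 1   → [-20, 1]
iadd       → [-19]
bipush 31  → [-19, 31]
iadd       → [12]
bipush -5  → [12, -5]
isub       → [17]
ineg       → [-17]
bipush 58  → [-17, 58]
bipush -2  → [-17, 58, -2]
idiv       → [-17, -29]
ineg       → [-17, 29]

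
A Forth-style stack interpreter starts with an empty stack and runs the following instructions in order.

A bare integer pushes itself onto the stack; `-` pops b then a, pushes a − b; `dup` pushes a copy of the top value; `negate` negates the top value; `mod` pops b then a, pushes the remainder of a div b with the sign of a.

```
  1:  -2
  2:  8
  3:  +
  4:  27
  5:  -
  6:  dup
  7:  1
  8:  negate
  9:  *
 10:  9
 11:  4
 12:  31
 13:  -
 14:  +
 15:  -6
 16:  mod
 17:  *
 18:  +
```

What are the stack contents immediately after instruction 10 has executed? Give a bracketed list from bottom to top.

-2     → [-2]
8      → [-2, 8]
+      → [6]
27     → [6, 27]
-      → [-21]
dup    → [-21, -21]
1      → [-21, -21, 1]
negate → [-21, -21, -1]
*      → [-21, 21]
9      → [-21, 21, 9]

[-21, 21, 9]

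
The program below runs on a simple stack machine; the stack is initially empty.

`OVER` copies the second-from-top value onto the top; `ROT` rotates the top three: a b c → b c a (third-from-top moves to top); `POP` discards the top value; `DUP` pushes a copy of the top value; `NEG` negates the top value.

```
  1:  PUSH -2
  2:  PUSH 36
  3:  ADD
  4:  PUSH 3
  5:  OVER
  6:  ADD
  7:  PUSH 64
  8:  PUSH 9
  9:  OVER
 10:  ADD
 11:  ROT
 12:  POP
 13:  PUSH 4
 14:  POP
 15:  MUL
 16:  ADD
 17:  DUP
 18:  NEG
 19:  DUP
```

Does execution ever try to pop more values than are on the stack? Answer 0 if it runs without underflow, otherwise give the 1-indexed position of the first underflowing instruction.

0

PUSH -2 → -2
PUSH 36 → -2 36
ADD     → 34
PUSH 3  → 34 3
OVER    → 34 3 34
ADD     → 34 37
PUSH 64 → 34 37 64
PUSH 9  → 34 37 64 9
OVER    → 34 37 64 9 64
ADD     → 34 37 64 73
ROT     → 34 64 73 37
POP     → 34 64 73
PUSH 4  → 34 64 73 4
POP     → 34 64 73
MUL     → 34 4672
ADD     → 4706
DUP     → 4706 4706
NEG     → 4706 -4706
DUP     → 4706 -4706 -4706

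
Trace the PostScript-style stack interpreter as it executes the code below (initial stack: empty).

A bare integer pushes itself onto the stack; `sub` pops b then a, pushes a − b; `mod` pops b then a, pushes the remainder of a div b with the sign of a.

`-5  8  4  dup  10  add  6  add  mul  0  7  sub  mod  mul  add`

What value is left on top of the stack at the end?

-5  : [-5]
8   : [-5, 8]
4   : [-5, 8, 4]
dup : [-5, 8, 4, 4]
10  : [-5, 8, 4, 4, 10]
add : [-5, 8, 4, 14]
6   : [-5, 8, 4, 14, 6]
add : [-5, 8, 4, 20]
mul : [-5, 8, 80]
0   : [-5, 8, 80, 0]
7   : [-5, 8, 80, 0, 7]
sub : [-5, 8, 80, -7]
mod : [-5, 8, 3]
mul : [-5, 24]
add : [19]

19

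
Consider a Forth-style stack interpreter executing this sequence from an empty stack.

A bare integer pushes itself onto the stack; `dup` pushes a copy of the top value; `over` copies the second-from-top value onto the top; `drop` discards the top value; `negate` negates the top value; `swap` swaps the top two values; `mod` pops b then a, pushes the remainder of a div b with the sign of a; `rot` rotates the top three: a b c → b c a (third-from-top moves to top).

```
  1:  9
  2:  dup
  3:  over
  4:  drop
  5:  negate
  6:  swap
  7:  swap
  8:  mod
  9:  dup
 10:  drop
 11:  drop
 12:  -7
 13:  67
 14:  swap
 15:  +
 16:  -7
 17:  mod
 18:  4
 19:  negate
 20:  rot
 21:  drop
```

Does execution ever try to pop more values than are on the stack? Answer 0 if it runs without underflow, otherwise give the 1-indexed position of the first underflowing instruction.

20

9       [9]
dup     [9, 9]
over    [9, 9, 9]
drop    [9, 9]
negate  [9, -9]
swap    [-9, 9]
swap    [9, -9]
mod     [0]
dup     [0, 0]
drop    [0]
drop    []
-7      [-7]
67      [-7, 67]
swap    [67, -7]
+       [60]
-7      [60, -7]
mod     [4]
4       [4, 4]
negate  [4, -4]
rot  — needs 3 operands, stack has 2 → underflow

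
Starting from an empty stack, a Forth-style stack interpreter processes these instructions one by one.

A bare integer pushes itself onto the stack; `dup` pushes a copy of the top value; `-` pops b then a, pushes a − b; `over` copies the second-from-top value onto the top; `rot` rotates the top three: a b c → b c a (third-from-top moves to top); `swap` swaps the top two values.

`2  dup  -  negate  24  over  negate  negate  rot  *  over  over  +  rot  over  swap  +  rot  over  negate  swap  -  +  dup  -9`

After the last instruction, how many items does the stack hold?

2      → [2]
dup    → [2, 2]
-      → [0]
negate → [0]
24     → [0, 24]
over   → [0, 24, 0]
negate → [0, 24, 0]
negate → [0, 24, 0]
rot    → [24, 0, 0]
*      → [24, 0]
over   → [24, 0, 24]
over   → [24, 0, 24, 0]
+      → [24, 0, 24]
rot    → [0, 24, 24]
over   → [0, 24, 24, 24]
swap   → [0, 24, 24, 24]
+      → [0, 24, 48]
rot    → [24, 48, 0]
over   → [24, 48, 0, 48]
negate → [24, 48, 0, -48]
swap   → [24, 48, -48, 0]
-      → [24, 48, -48]
+      → [24, 0]
dup    → [24, 0, 0]
-9     → [24, 0, 0, -9]

4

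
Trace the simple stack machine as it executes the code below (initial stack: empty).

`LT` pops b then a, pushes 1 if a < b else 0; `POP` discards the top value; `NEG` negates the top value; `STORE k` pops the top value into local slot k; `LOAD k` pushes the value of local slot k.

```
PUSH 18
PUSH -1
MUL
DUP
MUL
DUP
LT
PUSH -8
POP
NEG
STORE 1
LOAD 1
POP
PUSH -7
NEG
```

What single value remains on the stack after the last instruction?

7

PUSH 18 : [18]
PUSH -1 : [18, -1]
MUL     : [-18]
DUP     : [-18, -18]
MUL     : [324]
DUP     : [324, 324]
LT      : [0]
PUSH -8 : [0, -8]
POP     : [0]
NEG     : [0]
STORE 1 : []
LOAD 1  : [0]
POP     : []
PUSH -7 : [-7]
NEG     : [7]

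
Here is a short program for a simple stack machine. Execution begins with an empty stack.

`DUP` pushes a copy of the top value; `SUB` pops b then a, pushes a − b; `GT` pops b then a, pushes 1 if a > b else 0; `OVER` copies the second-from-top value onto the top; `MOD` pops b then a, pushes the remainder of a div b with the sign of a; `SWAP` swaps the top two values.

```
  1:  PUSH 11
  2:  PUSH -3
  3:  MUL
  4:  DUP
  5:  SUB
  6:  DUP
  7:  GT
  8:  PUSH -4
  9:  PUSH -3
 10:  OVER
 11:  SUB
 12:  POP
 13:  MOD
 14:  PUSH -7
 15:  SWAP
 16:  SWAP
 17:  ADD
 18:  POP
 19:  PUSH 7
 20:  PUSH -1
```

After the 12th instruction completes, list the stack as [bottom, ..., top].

[0, -4]

PUSH 11  [11]
PUSH -3  [11, -3]
MUL      [-33]
DUP      [-33, -33]
SUB      [0]
DUP      [0, 0]
GT       [0]
PUSH -4  [0, -4]
PUSH -3  [0, -4, -3]
OVER     [0, -4, -3, -4]
SUB      [0, -4, 1]
POP      [0, -4]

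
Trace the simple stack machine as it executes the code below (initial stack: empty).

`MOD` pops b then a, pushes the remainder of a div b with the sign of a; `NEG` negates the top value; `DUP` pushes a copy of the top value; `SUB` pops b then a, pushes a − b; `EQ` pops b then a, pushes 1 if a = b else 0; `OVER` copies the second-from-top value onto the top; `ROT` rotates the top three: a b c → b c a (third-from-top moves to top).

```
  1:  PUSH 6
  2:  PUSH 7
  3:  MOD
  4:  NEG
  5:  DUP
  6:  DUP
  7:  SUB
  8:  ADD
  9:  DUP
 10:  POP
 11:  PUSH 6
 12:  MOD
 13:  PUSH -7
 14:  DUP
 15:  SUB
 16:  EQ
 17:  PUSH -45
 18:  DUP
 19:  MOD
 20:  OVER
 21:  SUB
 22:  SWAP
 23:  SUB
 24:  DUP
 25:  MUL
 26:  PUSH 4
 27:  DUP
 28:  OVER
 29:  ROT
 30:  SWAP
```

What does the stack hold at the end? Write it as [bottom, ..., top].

PUSH 6   : [6]
PUSH 7   : [6, 7]
MOD      : [6]
NEG      : [-6]
DUP      : [-6, -6]
DUP      : [-6, -6, -6]
SUB      : [-6, 0]
ADD      : [-6]
DUP      : [-6, -6]
POP      : [-6]
PUSH 6   : [-6, 6]
MOD      : [0]
PUSH -7  : [0, -7]
DUP      : [0, -7, -7]
SUB      : [0, 0]
EQ       : [1]
PUSH -45 : [1, -45]
DUP      : [1, -45, -45]
MOD      : [1, 0]
OVER     : [1, 0, 1]
SUB      : [1, -1]
SWAP     : [-1, 1]
SUB      : [-2]
DUP      : [-2, -2]
MUL      : [4]
PUSH 4   : [4, 4]
DUP      : [4, 4, 4]
OVER     : [4, 4, 4, 4]
ROT      : [4, 4, 4, 4]
SWAP     : [4, 4, 4, 4]

[4, 4, 4, 4]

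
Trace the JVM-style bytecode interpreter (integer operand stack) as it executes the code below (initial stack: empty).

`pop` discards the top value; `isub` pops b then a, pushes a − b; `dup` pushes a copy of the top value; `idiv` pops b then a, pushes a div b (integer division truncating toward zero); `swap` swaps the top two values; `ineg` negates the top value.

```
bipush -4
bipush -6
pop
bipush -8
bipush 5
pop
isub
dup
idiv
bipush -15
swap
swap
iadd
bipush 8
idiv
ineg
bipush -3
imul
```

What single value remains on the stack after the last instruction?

bipush -4  : -4
bipush -6  : -4 -6
pop        : -4
bipush -8  : -4 -8
bipush 5   : -4 -8 5
pop        : -4 -8
isub       : 4
dup        : 4 4
idiv       : 1
bipush -15 : 1 -15
swap       : -15 1
swap       : 1 -15
iadd       : -14
bipush 8   : -14 8
idiv       : -1
ineg       : 1
bipush -3  : 1 -3
imul       : -3

-3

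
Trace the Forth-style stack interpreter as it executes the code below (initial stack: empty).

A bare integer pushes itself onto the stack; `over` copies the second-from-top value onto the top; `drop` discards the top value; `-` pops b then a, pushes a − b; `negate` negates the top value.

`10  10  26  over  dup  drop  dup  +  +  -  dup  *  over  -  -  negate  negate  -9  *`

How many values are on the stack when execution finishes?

1

10      10
10      10 10
26      10 10 26
over    10 10 26 10
dup     10 10 26 10 10
drop    10 10 26 10
dup     10 10 26 10 10
+       10 10 26 20
+       10 10 46
-       10 -36
dup     10 -36 -36
*       10 1296
over    10 1296 10
-       10 1286
-       -1276
negate  1276
negate  -1276
-9      -1276 -9
*       11484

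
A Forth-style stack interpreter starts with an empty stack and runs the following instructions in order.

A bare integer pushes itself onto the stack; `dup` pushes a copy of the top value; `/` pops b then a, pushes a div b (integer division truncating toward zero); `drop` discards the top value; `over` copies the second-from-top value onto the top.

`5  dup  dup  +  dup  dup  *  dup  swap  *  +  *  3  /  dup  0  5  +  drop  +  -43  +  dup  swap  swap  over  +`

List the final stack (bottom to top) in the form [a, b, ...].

[33323, 66646]

5    : [5]
dup  : [5, 5]
dup  : [5, 5, 5]
+    : [5, 10]
dup  : [5, 10, 10]
dup  : [5, 10, 10, 10]
*    : [5, 10, 100]
dup  : [5, 10, 100, 100]
swap : [5, 10, 100, 100]
*    : [5, 10, 10000]
+    : [5, 10010]
*    : [50050]
3    : [50050, 3]
/    : [16683]
dup  : [16683, 16683]
0    : [16683, 16683, 0]
5    : [16683, 16683, 0, 5]
+    : [16683, 16683, 5]
drop : [16683, 16683]
+    : [33366]
-43  : [33366, -43]
+    : [33323]
dup  : [33323, 33323]
swap : [33323, 33323]
swap : [33323, 33323]
over : [33323, 33323, 33323]
+    : [33323, 66646]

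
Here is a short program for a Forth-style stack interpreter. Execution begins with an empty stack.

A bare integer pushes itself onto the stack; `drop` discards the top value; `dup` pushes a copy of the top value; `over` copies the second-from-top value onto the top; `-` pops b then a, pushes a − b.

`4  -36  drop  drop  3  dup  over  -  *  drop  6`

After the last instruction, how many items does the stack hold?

1

4    → 4
-36  → 4 -36
drop → 4
drop → (empty)
3    → 3
dup  → 3 3
over → 3 3 3
-    → 3 0
*    → 0
drop → (empty)
6    → 6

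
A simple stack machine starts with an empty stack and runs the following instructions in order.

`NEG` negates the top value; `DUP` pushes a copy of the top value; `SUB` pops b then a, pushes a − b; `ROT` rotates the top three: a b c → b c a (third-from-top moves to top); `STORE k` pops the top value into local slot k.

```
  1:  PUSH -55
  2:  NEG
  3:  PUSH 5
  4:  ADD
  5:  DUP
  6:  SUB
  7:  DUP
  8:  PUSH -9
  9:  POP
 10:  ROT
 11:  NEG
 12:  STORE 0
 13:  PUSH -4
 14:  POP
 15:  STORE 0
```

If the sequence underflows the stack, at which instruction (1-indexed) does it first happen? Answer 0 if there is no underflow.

PUSH -55 -> -55
NEG      -> 55
PUSH 5   -> 55 5
ADD      -> 60
DUP      -> 60 60
SUB      -> 0
DUP      -> 0 0
PUSH -9  -> 0 0 -9
POP      -> 0 0
ROT  — needs 3 operands, stack has 2 → underflow

10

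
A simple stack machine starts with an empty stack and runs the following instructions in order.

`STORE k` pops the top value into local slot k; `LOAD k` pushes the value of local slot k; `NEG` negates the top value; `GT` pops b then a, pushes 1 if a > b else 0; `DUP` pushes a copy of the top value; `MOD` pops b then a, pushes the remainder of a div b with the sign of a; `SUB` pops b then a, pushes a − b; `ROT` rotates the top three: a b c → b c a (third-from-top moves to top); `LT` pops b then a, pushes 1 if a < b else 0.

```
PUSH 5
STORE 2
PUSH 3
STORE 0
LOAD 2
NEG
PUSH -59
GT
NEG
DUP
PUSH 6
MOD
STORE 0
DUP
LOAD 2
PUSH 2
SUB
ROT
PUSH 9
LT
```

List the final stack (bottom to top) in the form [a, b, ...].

PUSH 5    [5]
STORE 2   []
PUSH 3    [3]
STORE 0   []
LOAD 2    [5]
NEG       [-5]
PUSH -59  [-5, -59]
GT        [1]
NEG       [-1]
DUP       [-1, -1]
PUSH 6    [-1, -1, 6]
MOD       [-1, -1]
STORE 0   [-1]
DUP       [-1, -1]
LOAD 2    [-1, -1, 5]
PUSH 2    [-1, -1, 5, 2]
SUB       [-1, -1, 3]
ROT       [-1, 3, -1]
PUSH 9    [-1, 3, -1, 9]
LT        [-1, 3, 1]

[-1, 3, 1]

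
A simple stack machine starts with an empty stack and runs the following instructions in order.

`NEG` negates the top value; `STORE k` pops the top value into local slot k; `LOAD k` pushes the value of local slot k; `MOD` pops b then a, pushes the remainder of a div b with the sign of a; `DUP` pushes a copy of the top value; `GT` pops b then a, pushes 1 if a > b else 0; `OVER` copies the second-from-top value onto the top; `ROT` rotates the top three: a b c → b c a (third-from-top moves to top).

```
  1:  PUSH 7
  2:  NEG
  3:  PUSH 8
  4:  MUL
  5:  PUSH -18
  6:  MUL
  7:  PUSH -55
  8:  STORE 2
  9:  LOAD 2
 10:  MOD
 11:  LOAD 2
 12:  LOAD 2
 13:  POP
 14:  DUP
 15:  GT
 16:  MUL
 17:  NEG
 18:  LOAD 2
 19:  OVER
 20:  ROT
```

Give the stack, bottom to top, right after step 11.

PUSH 7   : [7]
NEG      : [-7]
PUSH 8   : [-7, 8]
MUL      : [-56]
PUSH -18 : [-56, -18]
MUL      : [1008]
PUSH -55 : [1008, -55]
STORE 2  : [1008]
LOAD 2   : [1008, -55]
MOD      : [18]
LOAD 2   : [18, -55]

[18, -55]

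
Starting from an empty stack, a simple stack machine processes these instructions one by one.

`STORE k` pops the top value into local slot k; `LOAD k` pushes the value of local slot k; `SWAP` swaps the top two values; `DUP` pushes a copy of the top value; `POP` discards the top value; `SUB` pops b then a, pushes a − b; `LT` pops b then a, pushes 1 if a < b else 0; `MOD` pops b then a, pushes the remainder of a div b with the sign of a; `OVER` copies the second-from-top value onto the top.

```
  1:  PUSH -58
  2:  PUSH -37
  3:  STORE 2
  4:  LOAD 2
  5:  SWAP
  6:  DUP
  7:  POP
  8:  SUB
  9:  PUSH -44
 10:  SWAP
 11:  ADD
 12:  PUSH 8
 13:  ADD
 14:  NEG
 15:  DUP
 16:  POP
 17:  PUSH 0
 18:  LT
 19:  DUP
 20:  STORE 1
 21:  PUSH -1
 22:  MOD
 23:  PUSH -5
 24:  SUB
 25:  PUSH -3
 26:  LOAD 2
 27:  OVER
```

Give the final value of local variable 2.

PUSH -58 -> [-58]
PUSH -37 -> [-58, -37]
STORE 2  -> [-58]
LOAD 2   -> [-58, -37]
SWAP     -> [-37, -58]
DUP      -> [-37, -58, -58]
POP      -> [-37, -58]
SUB      -> [21]
PUSH -44 -> [21, -44]
SWAP     -> [-44, 21]
ADD      -> [-23]
PUSH 8   -> [-23, 8]
ADD      -> [-15]
NEG      -> [15]
DUP      -> [15, 15]
POP      -> [15]
PUSH 0   -> [15, 0]
LT       -> [0]
DUP      -> [0, 0]
STORE 1  -> [0]
PUSH -1  -> [0, -1]
MOD      -> [0]
PUSH -5  -> [0, -5]
SUB      -> [5]
PUSH -3  -> [5, -3]
LOAD 2   -> [5, -3, -37]
OVER     -> [5, -3, -37, -3]

-37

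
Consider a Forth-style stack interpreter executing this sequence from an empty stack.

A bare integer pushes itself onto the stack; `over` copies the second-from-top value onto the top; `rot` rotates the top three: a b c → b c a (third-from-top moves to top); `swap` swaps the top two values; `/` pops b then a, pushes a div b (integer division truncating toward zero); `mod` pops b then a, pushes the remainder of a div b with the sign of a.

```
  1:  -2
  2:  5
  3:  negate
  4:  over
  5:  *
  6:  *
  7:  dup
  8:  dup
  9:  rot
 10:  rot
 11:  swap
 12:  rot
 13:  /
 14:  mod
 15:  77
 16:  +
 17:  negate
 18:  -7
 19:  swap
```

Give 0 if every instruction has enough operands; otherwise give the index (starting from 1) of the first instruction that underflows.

0

-2     : -2
5      : -2 5
negate : -2 -5
over   : -2 -5 -2
*      : -2 10
*      : -20
dup    : -20 -20
dup    : -20 -20 -20
rot    : -20 -20 -20
rot    : -20 -20 -20
swap   : -20 -20 -20
rot    : -20 -20 -20
/      : -20 1
mod    : 0
77     : 0 77
+      : 77
negate : -77
-7     : -77 -7
swap   : -7 -77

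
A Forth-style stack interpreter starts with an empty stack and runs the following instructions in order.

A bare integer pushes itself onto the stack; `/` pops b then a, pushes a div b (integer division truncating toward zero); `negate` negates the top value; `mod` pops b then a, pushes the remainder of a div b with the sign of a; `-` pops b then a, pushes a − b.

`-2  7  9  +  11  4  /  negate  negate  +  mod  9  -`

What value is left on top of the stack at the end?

-11

-2     → -2
7      → -2 7
9      → -2 7 9
+      → -2 16
11     → -2 16 11
4      → -2 16 11 4
/      → -2 16 2
negate → -2 16 -2
negate → -2 16 2
+      → -2 18
mod    → -2
9      → -2 9
-      → -11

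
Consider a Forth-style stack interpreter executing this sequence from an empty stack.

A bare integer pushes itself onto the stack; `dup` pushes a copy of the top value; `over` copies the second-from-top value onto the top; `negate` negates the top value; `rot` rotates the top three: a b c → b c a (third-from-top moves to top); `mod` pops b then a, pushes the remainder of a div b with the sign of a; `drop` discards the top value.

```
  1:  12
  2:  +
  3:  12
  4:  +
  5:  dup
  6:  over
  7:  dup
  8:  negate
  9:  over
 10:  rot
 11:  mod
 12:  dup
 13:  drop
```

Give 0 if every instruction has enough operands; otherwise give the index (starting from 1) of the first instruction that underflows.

12 → [12]
+  — needs 2 operands, stack has 1 → underflow

2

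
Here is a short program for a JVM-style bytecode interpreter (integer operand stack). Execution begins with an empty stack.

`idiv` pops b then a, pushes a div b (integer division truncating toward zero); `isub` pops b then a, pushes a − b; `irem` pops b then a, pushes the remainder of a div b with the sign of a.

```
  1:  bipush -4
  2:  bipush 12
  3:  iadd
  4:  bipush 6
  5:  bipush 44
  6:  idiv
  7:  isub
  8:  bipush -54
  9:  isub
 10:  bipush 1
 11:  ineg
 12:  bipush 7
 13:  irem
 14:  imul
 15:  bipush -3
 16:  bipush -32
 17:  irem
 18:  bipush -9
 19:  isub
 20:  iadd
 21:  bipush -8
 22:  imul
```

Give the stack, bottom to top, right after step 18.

bipush -4  -> [-4]
bipush 12  -> [-4, 12]
iadd       -> [8]
bipush 6   -> [8, 6]
bipush 44  -> [8, 6, 44]
idiv       -> [8, 0]
isub       -> [8]
bipush -54 -> [8, -54]
isub       -> [62]
bipush 1   -> [62, 1]
ineg       -> [62, -1]
bipush 7   -> [62, -1, 7]
irem       -> [62, -1]
imul       -> [-62]
bipush -3  -> [-62, -3]
bipush -32 -> [-62, -3, -32]
irem       -> [-62, -3]
bipush -9  -> [-62, -3, -9]

[-62, -3, -9]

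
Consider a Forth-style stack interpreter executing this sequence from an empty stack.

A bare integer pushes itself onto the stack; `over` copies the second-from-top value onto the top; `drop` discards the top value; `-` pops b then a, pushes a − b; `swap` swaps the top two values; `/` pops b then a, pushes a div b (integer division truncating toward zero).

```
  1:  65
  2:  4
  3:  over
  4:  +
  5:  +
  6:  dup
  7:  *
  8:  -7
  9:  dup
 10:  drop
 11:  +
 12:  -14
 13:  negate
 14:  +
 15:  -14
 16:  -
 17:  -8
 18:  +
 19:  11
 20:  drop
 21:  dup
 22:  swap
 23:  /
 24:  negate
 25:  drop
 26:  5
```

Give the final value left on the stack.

5

65      [65]
4       [65, 4]
over    [65, 4, 65]
+       [65, 69]
+       [134]
dup     [134, 134]
*       [17956]
-7      [17956, -7]
dup     [17956, -7, -7]
drop    [17956, -7]
+       [17949]
-14     [17949, -14]
negate  [17949, 14]
+       [17963]
-14     [17963, -14]
-       [17977]
-8      [17977, -8]
+       [17969]
11      [17969, 11]
drop    [17969]
dup     [17969, 17969]
swap    [17969, 17969]
/       [1]
negate  [-1]
drop    []
5       [5]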